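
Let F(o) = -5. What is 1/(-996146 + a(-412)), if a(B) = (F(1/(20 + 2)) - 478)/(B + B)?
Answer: -824/820823821 ≈ -1.0039e-6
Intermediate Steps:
a(B) = -483/(2*B) (a(B) = (-5 - 478)/(B + B) = -483*1/(2*B) = -483/(2*B))
1/(-996146 + a(-412)) = 1/(-996146 - 483/2/(-412)) = 1/(-996146 - 483/2*(-1/412)) = 1/(-996146 + 483/824) = 1/(-820823821/824) = -824/820823821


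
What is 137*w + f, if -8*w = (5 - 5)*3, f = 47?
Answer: 47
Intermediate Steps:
w = 0 (w = -(5 - 5)*3/8 = -0*3 = -⅛*0 = 0)
137*w + f = 137*0 + 47 = 0 + 47 = 47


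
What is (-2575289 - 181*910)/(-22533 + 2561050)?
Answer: -2739999/2538517 ≈ -1.0794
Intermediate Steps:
(-2575289 - 181*910)/(-22533 + 2561050) = (-2575289 - 164710)/2538517 = -2739999*1/2538517 = -2739999/2538517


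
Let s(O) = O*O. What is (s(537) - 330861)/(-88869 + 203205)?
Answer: -3541/9528 ≈ -0.37164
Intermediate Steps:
s(O) = O²
(s(537) - 330861)/(-88869 + 203205) = (537² - 330861)/(-88869 + 203205) = (288369 - 330861)/114336 = -42492*1/114336 = -3541/9528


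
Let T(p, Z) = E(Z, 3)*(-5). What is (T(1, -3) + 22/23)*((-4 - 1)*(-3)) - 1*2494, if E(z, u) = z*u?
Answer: -41507/23 ≈ -1804.7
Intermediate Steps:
E(z, u) = u*z
T(p, Z) = -15*Z (T(p, Z) = (3*Z)*(-5) = -15*Z)
(T(1, -3) + 22/23)*((-4 - 1)*(-3)) - 1*2494 = (-15*(-3) + 22/23)*((-4 - 1)*(-3)) - 1*2494 = (45 + 22*(1/23))*(-5*(-3)) - 2494 = (45 + 22/23)*15 - 2494 = (1057/23)*15 - 2494 = 15855/23 - 2494 = -41507/23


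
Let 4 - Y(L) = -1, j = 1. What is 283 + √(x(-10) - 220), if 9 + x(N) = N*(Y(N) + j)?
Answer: 283 + 17*I ≈ 283.0 + 17.0*I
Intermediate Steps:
Y(L) = 5 (Y(L) = 4 - 1*(-1) = 4 + 1 = 5)
x(N) = -9 + 6*N (x(N) = -9 + N*(5 + 1) = -9 + N*6 = -9 + 6*N)
283 + √(x(-10) - 220) = 283 + √((-9 + 6*(-10)) - 220) = 283 + √((-9 - 60) - 220) = 283 + √(-69 - 220) = 283 + √(-289) = 283 + 17*I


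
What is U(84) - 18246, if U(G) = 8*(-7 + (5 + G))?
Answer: -17590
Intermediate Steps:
U(G) = -16 + 8*G (U(G) = 8*(-2 + G) = -16 + 8*G)
U(84) - 18246 = (-16 + 8*84) - 18246 = (-16 + 672) - 18246 = 656 - 18246 = -17590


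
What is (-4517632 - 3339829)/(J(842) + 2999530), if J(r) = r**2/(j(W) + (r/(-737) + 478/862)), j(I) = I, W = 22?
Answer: -53442324554975/20626428594458 ≈ -2.5910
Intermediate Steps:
J(r) = r**2/(9721/431 - r/737) (J(r) = r**2/(22 + (r/(-737) + 478/862)) = r**2/(22 + (r*(-1/737) + 478*(1/862))) = r**2/(22 + (-r/737 + 239/431)) = r**2/(22 + (239/431 - r/737)) = r**2/(9721/431 - r/737))
(-4517632 - 3339829)/(J(842) + 2999530) = (-4517632 - 3339829)/(-317647*842**2/(-7164377 + 431*842) + 2999530) = -7857461/(-317647*708964/(-7164377 + 362902) + 2999530) = -7857461/(-317647*708964/(-6801475) + 2999530) = -7857461/(-317647*708964*(-1/6801475) + 2999530) = -7857461/(225200287708/6801475 + 2999530) = -7857461/20626428594458/6801475 = -7857461*6801475/20626428594458 = -53442324554975/20626428594458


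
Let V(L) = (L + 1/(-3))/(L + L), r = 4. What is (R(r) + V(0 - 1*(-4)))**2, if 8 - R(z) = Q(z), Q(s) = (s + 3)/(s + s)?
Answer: 8281/144 ≈ 57.507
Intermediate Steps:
Q(s) = (3 + s)/(2*s) (Q(s) = (3 + s)/((2*s)) = (3 + s)*(1/(2*s)) = (3 + s)/(2*s))
R(z) = 8 - (3 + z)/(2*z)
V(L) = (-1/3 + L)/(2*L) (V(L) = (L - 1/3)/((2*L)) = (-1/3 + L)*(1/(2*L)) = (-1/3 + L)/(2*L))
(R(r) + V(0 - 1*(-4)))**2 = ((3/2)*(-1 + 5*4)/4 + (-1 + 3*(0 - 1*(-4)))/(6*(0 - 1*(-4))))**2 = ((3/2)*(1/4)*(-1 + 20) + (-1 + 3*(0 + 4))/(6*(0 + 4)))**2 = ((3/2)*(1/4)*19 + (1/6)*(-1 + 3*4)/4)**2 = (57/8 + (1/6)*(1/4)*(-1 + 12))**2 = (57/8 + (1/6)*(1/4)*11)**2 = (57/8 + 11/24)**2 = (91/12)**2 = 8281/144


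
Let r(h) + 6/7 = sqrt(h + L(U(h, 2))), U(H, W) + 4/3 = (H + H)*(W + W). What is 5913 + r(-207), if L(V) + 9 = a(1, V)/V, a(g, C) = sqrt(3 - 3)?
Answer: 41385/7 + 6*I*sqrt(6) ≈ 5912.1 + 14.697*I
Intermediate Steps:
U(H, W) = -4/3 + 4*H*W (U(H, W) = -4/3 + (H + H)*(W + W) = -4/3 + (2*H)*(2*W) = -4/3 + 4*H*W)
a(g, C) = 0 (a(g, C) = sqrt(0) = 0)
L(V) = -9 (L(V) = -9 + 0/V = -9 + 0 = -9)
r(h) = -6/7 + sqrt(-9 + h) (r(h) = -6/7 + sqrt(h - 9) = -6/7 + sqrt(-9 + h))
5913 + r(-207) = 5913 + (-6/7 + sqrt(-9 - 207)) = 5913 + (-6/7 + sqrt(-216)) = 5913 + (-6/7 + 6*I*sqrt(6)) = 41385/7 + 6*I*sqrt(6)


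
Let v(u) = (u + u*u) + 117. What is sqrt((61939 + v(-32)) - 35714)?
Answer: sqrt(27334) ≈ 165.33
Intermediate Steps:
v(u) = 117 + u + u**2 (v(u) = (u + u**2) + 117 = 117 + u + u**2)
sqrt((61939 + v(-32)) - 35714) = sqrt((61939 + (117 - 32 + (-32)**2)) - 35714) = sqrt((61939 + (117 - 32 + 1024)) - 35714) = sqrt((61939 + 1109) - 35714) = sqrt(63048 - 35714) = sqrt(27334)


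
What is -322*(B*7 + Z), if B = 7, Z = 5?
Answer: -17388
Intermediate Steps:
-322*(B*7 + Z) = -322*(7*7 + 5) = -322*(49 + 5) = -322*54 = -17388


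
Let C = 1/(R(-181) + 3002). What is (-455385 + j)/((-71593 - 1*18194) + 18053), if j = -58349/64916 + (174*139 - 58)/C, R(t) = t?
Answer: -4388951421599/4656684344 ≈ -942.51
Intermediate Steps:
C = 1/2821 (C = 1/(-181 + 3002) = 1/2821 ≈ 0.00035448)
j = 4418513194259/64916 (j = -58349/64916 + (174*139 - 58)/(1/2821) = -58349*1/64916 + (24186 - 58)*2821 = -58349/64916 + 24128*2821 = -58349/64916 + 68065088 = 4418513194259/64916 ≈ 6.8065e+7)
(-455385 + j)/((-71593 - 1*18194) + 18053) = (-455385 + 4418513194259/64916)/((-71593 - 1*18194) + 18053) = 4388951421599/(64916*((-71593 - 18194) + 18053)) = 4388951421599/(64916*(-89787 + 18053)) = (4388951421599/64916)/(-71734) = (4388951421599/64916)*(-1/71734) = -4388951421599/4656684344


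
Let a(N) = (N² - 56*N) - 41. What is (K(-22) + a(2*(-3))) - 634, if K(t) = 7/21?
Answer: -908/3 ≈ -302.67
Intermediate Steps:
a(N) = -41 + N² - 56*N
K(t) = ⅓ (K(t) = 7*(1/21) = ⅓)
(K(-22) + a(2*(-3))) - 634 = (⅓ + (-41 + (2*(-3))² - 112*(-3))) - 634 = (⅓ + (-41 + (-6)² - 56*(-6))) - 634 = (⅓ + (-41 + 36 + 336)) - 634 = (⅓ + 331) - 634 = 994/3 - 634 = -908/3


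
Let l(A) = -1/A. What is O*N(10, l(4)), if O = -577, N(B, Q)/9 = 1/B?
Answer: -5193/10 ≈ -519.30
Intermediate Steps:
N(B, Q) = 9/B
O*N(10, l(4)) = -5193/10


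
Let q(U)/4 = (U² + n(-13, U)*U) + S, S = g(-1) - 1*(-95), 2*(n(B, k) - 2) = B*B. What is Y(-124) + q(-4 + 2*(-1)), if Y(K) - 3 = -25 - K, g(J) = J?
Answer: -1454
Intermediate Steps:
n(B, k) = 2 + B²/2 (n(B, k) = 2 + (B*B)/2 = 2 + B²/2)
Y(K) = -22 - K (Y(K) = 3 + (-25 - K) = -22 - K)
S = 94 (S = -1 - 1*(-95) = -1 + 95 = 94)
q(U) = 376 + 4*U² + 346*U (q(U) = 4*((U² + (2 + (½)*(-13)²)*U) + 94) = 4*((U² + (2 + (½)*169)*U) + 94) = 4*((U² + (2 + 169/2)*U) + 94) = 4*((U² + 173*U/2) + 94) = 4*(94 + U² + 173*U/2) = 376 + 4*U² + 346*U)
Y(-124) + q(-4 + 2*(-1)) = (-22 - 1*(-124)) + (376 + 4*(-4 + 2*(-1))² + 346*(-4 + 2*(-1))) = (-22 + 124) + (376 + 4*(-4 - 2)² + 346*(-4 - 2)) = 102 + (376 + 4*(-6)² + 346*(-6)) = 102 + (376 + 4*36 - 2076) = 102 + (376 + 144 - 2076) = 102 - 1556 = -1454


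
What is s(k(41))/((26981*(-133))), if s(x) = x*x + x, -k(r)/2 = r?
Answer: -6642/3588473 ≈ -0.0018509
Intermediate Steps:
k(r) = -2*r
s(x) = x + x² (s(x) = x² + x = x + x²)
s(k(41))/((26981*(-133))) = ((-2*41)*(1 - 2*41))/((26981*(-133))) = -82*(1 - 82)/(-3588473) = -82*(-81)*(-1/3588473) = 6642*(-1/3588473) = -6642/3588473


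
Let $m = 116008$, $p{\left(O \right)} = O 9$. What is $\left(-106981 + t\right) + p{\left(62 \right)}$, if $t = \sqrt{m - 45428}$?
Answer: $-106423 + 2 \sqrt{17645} \approx -1.0616 \cdot 10^{5}$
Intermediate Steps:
$p{\left(O \right)} = 9 O$
$t = 2 \sqrt{17645}$ ($t = \sqrt{116008 - 45428} = \sqrt{70580} = 2 \sqrt{17645} \approx 265.67$)
$\left(-106981 + t\right) + p{\left(62 \right)} = \left(-106981 + 2 \sqrt{17645}\right) + 9 \cdot 62 = \left(-106981 + 2 \sqrt{17645}\right) + 558 = -106423 + 2 \sqrt{17645}$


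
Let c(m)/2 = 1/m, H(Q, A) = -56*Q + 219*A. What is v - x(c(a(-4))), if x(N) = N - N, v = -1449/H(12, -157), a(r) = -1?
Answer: 161/3895 ≈ 0.041335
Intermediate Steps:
c(m) = 2/m
v = 161/3895 (v = -1449/(-56*12 + 219*(-157)) = -1449/(-672 - 34383) = -1449/(-35055) = -1449*(-1/35055) = 161/3895 ≈ 0.041335)
x(N) = 0
v - x(c(a(-4))) = 161/3895 - 1*0 = 161/3895 + 0 = 161/3895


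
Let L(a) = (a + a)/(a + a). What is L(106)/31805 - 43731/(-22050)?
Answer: 30908589/15584450 ≈ 1.9833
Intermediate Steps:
L(a) = 1 (L(a) = (2*a)/((2*a)) = (2*a)*(1/(2*a)) = 1)
L(106)/31805 - 43731/(-22050) = 1/31805 - 43731/(-22050) = 1*(1/31805) - 43731*(-1/22050) = 1/31805 + 4859/2450 = 30908589/15584450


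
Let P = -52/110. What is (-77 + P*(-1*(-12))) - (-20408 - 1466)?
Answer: 1198523/55 ≈ 21791.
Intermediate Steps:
P = -26/55 (P = -52*1/110 = -26/55 ≈ -0.47273)
(-77 + P*(-1*(-12))) - (-20408 - 1466) = (-77 - (-26)*(-12)/55) - (-20408 - 1466) = (-77 - 26/55*12) - 1*(-21874) = (-77 - 312/55) + 21874 = -4547/55 + 21874 = 1198523/55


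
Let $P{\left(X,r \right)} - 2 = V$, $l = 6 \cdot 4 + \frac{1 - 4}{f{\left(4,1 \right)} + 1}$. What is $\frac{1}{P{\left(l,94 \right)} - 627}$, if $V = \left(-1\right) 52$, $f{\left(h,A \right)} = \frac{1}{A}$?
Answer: $- \frac{1}{677} \approx -0.0014771$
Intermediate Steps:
$l = \frac{45}{2}$ ($l = 6 \cdot 4 + \frac{1 - 4}{1^{-1} + 1} = 24 - \frac{3}{1 + 1} = 24 - \frac{3}{2} = \frac{45}{2} \approx 22.5$)
$V = -52$
$P{\left(X,r \right)} = -50$ ($P{\left(X,r \right)} = 2 - 52 = -50$)
$\frac{1}{P{\left(l,94 \right)} - 627} = \frac{1}{-50 - 627} = \frac{1}{-677} = - \frac{1}{677}$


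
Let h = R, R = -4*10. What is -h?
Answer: 40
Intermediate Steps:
R = -40
h = -40
-h = -1*(-40) = 40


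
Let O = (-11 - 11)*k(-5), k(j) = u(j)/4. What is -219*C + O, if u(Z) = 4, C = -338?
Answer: 74000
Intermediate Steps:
k(j) = 1 (k(j) = 4/4 = 4*(¼) = 1)
O = -22 (O = (-11 - 11)*1 = -22*1 = -22)
-219*C + O = -219*(-338) - 22 = 74022 - 22 = 74000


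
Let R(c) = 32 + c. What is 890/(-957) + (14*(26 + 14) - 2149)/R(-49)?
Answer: 1505543/16269 ≈ 92.541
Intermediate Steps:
890/(-957) + (14*(26 + 14) - 2149)/R(-49) = 890/(-957) + (14*(26 + 14) - 2149)/(32 - 49) = 890*(-1/957) + (14*40 - 2149)/(-17) = -890/957 + (560 - 2149)*(-1/17) = -890/957 - 1589*(-1/17) = -890/957 + 1589/17 = 1505543/16269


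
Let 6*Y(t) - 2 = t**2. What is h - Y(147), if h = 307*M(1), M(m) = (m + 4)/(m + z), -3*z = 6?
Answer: -30821/6 ≈ -5136.8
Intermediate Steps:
z = -2 (z = -1/3*6 = -2)
Y(t) = 1/3 + t**2/6
M(m) = (4 + m)/(-2 + m) (M(m) = (m + 4)/(m - 2) = (4 + m)/(-2 + m))
h = -1535 (h = 307*((4 + 1)/(-2 + 1)) = 307*(5/(-1)) = 307*(-1*5) = 307*(-5) = -1535)
h - Y(147) = -1535 - (1/3 + (1/6)*147**2) = -1535 - (1/3 + (1/6)*21609) = -1535 - (1/3 + 7203/2) = -1535 - 1*21611/6 = -1535 - 21611/6 = -30821/6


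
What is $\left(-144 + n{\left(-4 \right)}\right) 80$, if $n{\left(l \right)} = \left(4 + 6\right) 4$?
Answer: $-8320$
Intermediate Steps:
$n{\left(l \right)} = 40$ ($n{\left(l \right)} = 10 \cdot 4 = 40$)
$\left(-144 + n{\left(-4 \right)}\right) 80 = \left(-144 + 40\right) 80 = \left(-104\right) 80 = -8320$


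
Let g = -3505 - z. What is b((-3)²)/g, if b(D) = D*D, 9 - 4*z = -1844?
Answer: -108/5291 ≈ -0.020412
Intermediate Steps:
z = 1853/4 (z = 9/4 - ¼*(-1844) = 9/4 + 461 = 1853/4 ≈ 463.25)
g = -15873/4 (g = -3505 - 1*1853/4 = -3505 - 1853/4 = -15873/4 ≈ -3968.3)
b(D) = D²
b((-3)²)/g = ((-3)²)²/(-15873/4) = 9²*(-4/15873) = 81*(-4/15873) = -108/5291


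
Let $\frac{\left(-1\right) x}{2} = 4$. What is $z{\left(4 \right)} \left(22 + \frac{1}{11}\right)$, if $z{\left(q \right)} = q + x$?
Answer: $- \frac{972}{11} \approx -88.364$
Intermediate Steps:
$x = -8$ ($x = \left(-2\right) 4 = -8$)
$z{\left(q \right)} = -8 + q$ ($z{\left(q \right)} = q - 8 = -8 + q$)
$z{\left(4 \right)} \left(22 + \frac{1}{11}\right) = \left(-8 + 4\right) \left(22 + \frac{1}{11}\right) = - 4 \left(22 + \frac{1}{11}\right) = \left(-4\right) \frac{243}{11} = - \frac{972}{11}$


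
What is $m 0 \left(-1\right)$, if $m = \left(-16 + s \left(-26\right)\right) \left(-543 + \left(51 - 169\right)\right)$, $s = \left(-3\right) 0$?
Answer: $0$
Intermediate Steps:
$s = 0$
$m = 10576$ ($m = \left(-16 + 0 \left(-26\right)\right) \left(-543 + \left(51 - 169\right)\right) = \left(-16 + 0\right) \left(-543 - 118\right) = \left(-16\right) \left(-661\right) = 10576$)
$m 0 \left(-1\right) = 10576 \cdot 0 \left(-1\right) = 10576 \cdot 0 = 0$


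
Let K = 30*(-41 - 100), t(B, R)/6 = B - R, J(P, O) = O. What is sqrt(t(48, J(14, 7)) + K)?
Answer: 4*I*sqrt(249) ≈ 63.119*I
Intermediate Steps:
t(B, R) = -6*R + 6*B (t(B, R) = 6*(B - R) = -6*R + 6*B)
K = -4230 (K = 30*(-141) = -4230)
sqrt(t(48, J(14, 7)) + K) = sqrt((-6*7 + 6*48) - 4230) = sqrt((-42 + 288) - 4230) = sqrt(246 - 4230) = sqrt(-3984) = 4*I*sqrt(249)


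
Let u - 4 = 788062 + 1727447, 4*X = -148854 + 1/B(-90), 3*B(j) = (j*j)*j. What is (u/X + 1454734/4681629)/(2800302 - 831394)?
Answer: -5697165553345720633/166709061139489119847566 ≈ -3.4174e-5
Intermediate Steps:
B(j) = j**3/3 (B(j) = ((j*j)*j)/3 = (j**2*j)/3 = j**3/3)
X = -36171522001/972000 (X = (-148854 + 1/((1/3)*(-90)**3))/4 = (-148854 + 1/((1/3)*(-729000)))/4 = (-148854 + 1/(-243000))/4 = (-148854 - 1/243000)/4 = (1/4)*(-36171522001/243000) = -36171522001/972000 ≈ -37214.)
u = 2515513 (u = 4 + (788062 + 1727447) = 4 + 2515509 = 2515513)
(u/X + 1454734/4681629)/(2800302 - 831394) = (2515513/(-36171522001/972000) + 1454734/4681629)/(2800302 - 831394) = (2515513*(-972000/36171522001) + 1454734*(1/4681629))/1968908 = (-2445078636000/36171522001 + 1454734/4681629)*(1/1968908) = -11394331106691441266/169341646374019629*1/1968908 = -5697165553345720633/166709061139489119847566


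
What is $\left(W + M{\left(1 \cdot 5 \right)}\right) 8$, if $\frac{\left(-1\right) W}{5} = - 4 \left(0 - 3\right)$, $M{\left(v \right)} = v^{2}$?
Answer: $-280$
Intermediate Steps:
$W = -60$ ($W = - 5 \left(- 4 \left(0 - 3\right)\right) = - 5 \left(\left(-4\right) \left(-3\right)\right) = \left(-5\right) 12 = -60$)
$\left(W + M{\left(1 \cdot 5 \right)}\right) 8 = \left(-60 + \left(1 \cdot 5\right)^{2}\right) 8 = \left(-60 + 5^{2}\right) 8 = \left(-60 + 25\right) 8 = \left(-35\right) 8 = -280$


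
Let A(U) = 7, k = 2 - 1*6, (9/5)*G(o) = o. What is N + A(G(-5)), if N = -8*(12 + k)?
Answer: -57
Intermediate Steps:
G(o) = 5*o/9
k = -4 (k = 2 - 6 = -4)
N = -64 (N = -8*(12 - 4) = -8*8 = -64)
N + A(G(-5)) = -64 + 7 = -57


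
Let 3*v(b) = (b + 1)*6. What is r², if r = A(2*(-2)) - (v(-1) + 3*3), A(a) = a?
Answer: 169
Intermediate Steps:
v(b) = 2 + 2*b (v(b) = ((b + 1)*6)/3 = ((1 + b)*6)/3 = (6 + 6*b)/3 = 2 + 2*b)
r = -13 (r = 2*(-2) - ((2 + 2*(-1)) + 3*3) = -4 - ((2 - 2) + 9) = -4 - (0 + 9) = -4 - 1*9 = -4 - 9 = -13)
r² = (-13)² = 169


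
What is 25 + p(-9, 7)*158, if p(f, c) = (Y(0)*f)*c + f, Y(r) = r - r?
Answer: -1397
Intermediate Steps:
Y(r) = 0
p(f, c) = f (p(f, c) = (0*f)*c + f = 0*c + f = 0 + f = f)
25 + p(-9, 7)*158 = 25 - 9*158 = 25 - 1422 = -1397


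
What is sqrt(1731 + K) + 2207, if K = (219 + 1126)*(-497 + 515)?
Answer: 2207 + sqrt(25941) ≈ 2368.1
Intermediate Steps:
K = 24210 (K = 1345*18 = 24210)
sqrt(1731 + K) + 2207 = sqrt(1731 + 24210) + 2207 = sqrt(25941) + 2207 = 2207 + sqrt(25941)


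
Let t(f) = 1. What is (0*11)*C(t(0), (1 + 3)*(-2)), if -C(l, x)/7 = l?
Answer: 0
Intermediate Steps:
C(l, x) = -7*l
(0*11)*C(t(0), (1 + 3)*(-2)) = (0*11)*(-7*1) = 0*(-7) = 0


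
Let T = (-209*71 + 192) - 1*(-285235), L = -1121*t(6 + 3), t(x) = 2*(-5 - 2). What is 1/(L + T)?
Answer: 1/286282 ≈ 3.4931e-6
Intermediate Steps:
t(x) = -14 (t(x) = 2*(-7) = -14)
L = 15694 (L = -1121*(-14) = 15694)
T = 270588 (T = (-14839 + 192) + 285235 = -14647 + 285235 = 270588)
1/(L + T) = 1/(15694 + 270588) = 1/286282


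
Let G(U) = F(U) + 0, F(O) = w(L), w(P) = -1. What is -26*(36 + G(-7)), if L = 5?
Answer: -910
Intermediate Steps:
F(O) = -1
G(U) = -1 (G(U) = -1 + 0 = -1)
-26*(36 + G(-7)) = -26*(36 - 1) = -26*35 = -910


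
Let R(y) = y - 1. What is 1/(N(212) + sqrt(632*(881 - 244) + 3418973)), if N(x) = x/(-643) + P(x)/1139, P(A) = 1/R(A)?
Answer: 7873244013915435/91258774812234516045388 + 23879999018213209*sqrt(3821557)/91258774812234516045388 ≈ 0.00051163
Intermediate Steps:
R(y) = -1 + y
P(A) = 1/(-1 + A)
N(x) = -x/643 + 1/(1139*(-1 + x)) (N(x) = x/(-643) + 1/((-1 + x)*1139) = x*(-1/643) + (1/1139)/(-1 + x) = -x/643 + 1/(1139*(-1 + x)))
1/(N(212) + sqrt(632*(881 - 244) + 3418973)) = 1/((643 - 1139*212*(-1 + 212))/(732377*(-1 + 212)) + sqrt(632*(881 - 244) + 3418973)) = 1/((1/732377)*(643 - 1139*212*211)/211 + sqrt(632*637 + 3418973)) = 1/((1/732377)*(1/211)*(643 - 50949748) + sqrt(402584 + 3418973)) = 1/((1/732377)*(1/211)*(-50949105) + sqrt(3821557)) = 1/(-50949105/154531547 + sqrt(3821557))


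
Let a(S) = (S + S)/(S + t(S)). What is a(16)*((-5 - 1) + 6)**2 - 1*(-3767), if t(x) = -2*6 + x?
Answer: 3767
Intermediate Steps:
t(x) = -12 + x
a(S) = 2*S/(-12 + 2*S) (a(S) = (S + S)/(S + (-12 + S)) = (2*S)/(-12 + 2*S) = 2*S/(-12 + 2*S))
a(16)*((-5 - 1) + 6)**2 - 1*(-3767) = (16/(-6 + 16))*((-5 - 1) + 6)**2 - 1*(-3767) = (16/10)*(-6 + 6)**2 + 3767 = (16*(1/10))*0**2 + 3767 = (8/5)*0 + 3767 = 0 + 3767 = 3767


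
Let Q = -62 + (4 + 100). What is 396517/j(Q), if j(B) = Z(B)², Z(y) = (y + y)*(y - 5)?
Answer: 396517/9659664 ≈ 0.041049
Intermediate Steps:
Q = 42 (Q = -62 + 104 = 42)
Z(y) = 2*y*(-5 + y) (Z(y) = (2*y)*(-5 + y) = 2*y*(-5 + y))
j(B) = 4*B²*(-5 + B)² (j(B) = (2*B*(-5 + B))² = 4*B²*(-5 + B)²)
396517/j(Q) = 396517/((4*42²*(-5 + 42)²)) = 396517/((4*1764*37²)) = 396517/((4*1764*1369)) = 396517/9659664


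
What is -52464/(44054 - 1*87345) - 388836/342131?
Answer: 1116461508/14811193121 ≈ 0.075380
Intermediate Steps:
-52464/(44054 - 1*87345) - 388836/342131 = -52464/(44054 - 87345) - 388836*1/342131 = -52464/(-43291) - 388836/342131 = -52464*(-1/43291) - 388836/342131 = 52464/43291 - 388836/342131 = 1116461508/14811193121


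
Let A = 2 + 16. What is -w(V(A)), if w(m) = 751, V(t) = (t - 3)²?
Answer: -751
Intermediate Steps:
A = 18
V(t) = (-3 + t)²
-w(V(A)) = -1*751 = -751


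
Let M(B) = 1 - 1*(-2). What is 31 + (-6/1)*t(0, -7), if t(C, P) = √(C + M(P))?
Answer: 31 - 6*√3 ≈ 20.608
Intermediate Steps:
M(B) = 3 (M(B) = 1 + 2 = 3)
t(C, P) = √(3 + C) (t(C, P) = √(C + 3) = √(3 + C))
31 + (-6/1)*t(0, -7) = 31 + (-6/1)*√(3 + 0) = 31 + (-6*1)*√3 = 31 - 6*√3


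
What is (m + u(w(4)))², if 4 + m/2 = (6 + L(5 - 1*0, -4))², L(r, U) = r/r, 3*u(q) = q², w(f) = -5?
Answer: 87025/9 ≈ 9669.4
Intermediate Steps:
u(q) = q²/3
L(r, U) = 1
m = 90 (m = -8 + 2*(6 + 1)² = -8 + 2*7² = -8 + 2*49 = -8 + 98 = 90)
(m + u(w(4)))² = (90 + (⅓)*(-5)²)² = (90 + (⅓)*25)² = (90 + 25/3)² = (295/3)² = 87025/9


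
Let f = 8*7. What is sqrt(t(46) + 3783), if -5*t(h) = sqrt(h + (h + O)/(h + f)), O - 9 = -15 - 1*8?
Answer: sqrt(245989575 - 255*sqrt(120462))/255 ≈ 61.495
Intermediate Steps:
f = 56
O = -14 (O = 9 + (-15 - 1*8) = 9 + (-15 - 8) = 9 - 23 = -14)
t(h) = -sqrt(h + (-14 + h)/(56 + h))/5 (t(h) = -sqrt(h + (h - 14)/(h + 56))/5 = -sqrt(h + (-14 + h)/(56 + h))/5)
sqrt(t(46) + 3783) = sqrt(-sqrt(-14 + 46 + 46*(56 + 46))/sqrt(56 + 46)/5 + 3783) = sqrt(-sqrt(102)*sqrt(-14 + 46 + 46*102)/102/5 + 3783) = sqrt(-sqrt(102)*sqrt(-14 + 46 + 4692)/102/5 + 3783) = sqrt(-sqrt(120462)/51/5 + 3783) = sqrt(-sqrt(120462)/255 + 3783) = sqrt(3783 - sqrt(120462)/255)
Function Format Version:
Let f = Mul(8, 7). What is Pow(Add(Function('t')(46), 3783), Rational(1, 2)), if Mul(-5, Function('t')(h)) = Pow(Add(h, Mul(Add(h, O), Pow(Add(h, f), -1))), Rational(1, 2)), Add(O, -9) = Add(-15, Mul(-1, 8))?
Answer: Mul(Rational(1, 255), Pow(Add(245989575, Mul(-255, Pow(120462, Rational(1, 2)))), Rational(1, 2))) ≈ 61.495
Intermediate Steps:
f = 56
O = -14 (O = Add(9, Add(-15, Mul(-1, 8))) = Add(9, Add(-15, -8)) = Add(9, -23) = -14)
Function('t')(h) = Mul(Rational(-1, 5), Pow(Add(h, Mul(Pow(Add(56, h), -1), Add(-14, h))), Rational(1, 2))) (Function('t')(h) = Mul(Rational(-1, 5), Pow(Add(h, Mul(Add(h, -14), Pow(Add(h, 56), -1))), Rational(1, 2))) = Mul(Rational(-1, 5), Pow(Add(h, Mul(Add(-14, h), Pow(Add(56, h), -1))), Rational(1, 2))) = Mul(Rational(-1, 5), Pow(Add(h, Mul(Pow(Add(56, h), -1), Add(-14, h))), Rational(1, 2))))
Pow(Add(Function('t')(46), 3783), Rational(1, 2)) = Pow(Add(Mul(Rational(-1, 5), Pow(Mul(Pow(Add(56, 46), -1), Add(-14, 46, Mul(46, Add(56, 46)))), Rational(1, 2))), 3783), Rational(1, 2)) = Pow(Add(Mul(Rational(-1, 5), Pow(Mul(Pow(102, -1), Add(-14, 46, Mul(46, 102))), Rational(1, 2))), 3783), Rational(1, 2)) = Pow(Add(Mul(Rational(-1, 5), Pow(Mul(Rational(1, 102), Add(-14, 46, 4692)), Rational(1, 2))), 3783), Rational(1, 2)) = Pow(Add(Mul(Rational(-1, 5), Pow(Mul(Rational(1, 102), 4724), Rational(1, 2))), 3783), Rational(1, 2)) = Pow(Add(Mul(Rational(-1, 5), Pow(Rational(2362, 51), Rational(1, 2))), 3783), Rational(1, 2)) = Pow(Add(Mul(Rational(-1, 5), Mul(Rational(1, 51), Pow(120462, Rational(1, 2)))), 3783), Rational(1, 2)) = Pow(Add(Mul(Rational(-1, 255), Pow(120462, Rational(1, 2))), 3783), Rational(1, 2)) = Pow(Add(3783, Mul(Rational(-1, 255), Pow(120462, Rational(1, 2)))), Rational(1, 2))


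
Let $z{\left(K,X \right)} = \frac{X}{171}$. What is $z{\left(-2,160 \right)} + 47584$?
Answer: $\frac{8137024}{171} \approx 47585.0$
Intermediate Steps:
$z{\left(K,X \right)} = \frac{X}{171}$ ($z{\left(K,X \right)} = X \frac{1}{171} = \frac{X}{171}$)
$z{\left(-2,160 \right)} + 47584 = \frac{1}{171} \cdot 160 + 47584 = \frac{160}{171} + 47584 = \frac{8137024}{171}$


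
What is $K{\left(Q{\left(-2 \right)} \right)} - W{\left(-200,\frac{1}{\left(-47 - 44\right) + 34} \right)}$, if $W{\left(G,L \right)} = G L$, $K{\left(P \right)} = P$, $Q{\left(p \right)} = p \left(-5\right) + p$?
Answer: $\frac{256}{57} \approx 4.4912$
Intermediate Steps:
$Q{\left(p \right)} = - 4 p$ ($Q{\left(p \right)} = - 5 p + p = - 4 p$)
$K{\left(Q{\left(-2 \right)} \right)} - W{\left(-200,\frac{1}{\left(-47 - 44\right) + 34} \right)} = \left(-4\right) \left(-2\right) - - \frac{200}{\left(-47 - 44\right) + 34} = 8 - - \frac{200}{\left(-47 - 44\right) + 34} = 8 - - \frac{200}{-91 + 34} = 8 - - \frac{200}{-57} = 8 - \left(-200\right) \left(- \frac{1}{57}\right) = 8 - \frac{200}{57} = \frac{256}{57}$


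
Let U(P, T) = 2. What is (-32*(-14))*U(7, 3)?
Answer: 896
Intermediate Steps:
(-32*(-14))*U(7, 3) = -32*(-14)*2 = 448*2 = 896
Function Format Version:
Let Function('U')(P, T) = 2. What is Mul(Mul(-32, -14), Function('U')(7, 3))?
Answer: 896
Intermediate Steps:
Mul(Mul(-32, -14), Function('U')(7, 3)) = Mul(Mul(-32, -14), 2) = Mul(448, 2) = 896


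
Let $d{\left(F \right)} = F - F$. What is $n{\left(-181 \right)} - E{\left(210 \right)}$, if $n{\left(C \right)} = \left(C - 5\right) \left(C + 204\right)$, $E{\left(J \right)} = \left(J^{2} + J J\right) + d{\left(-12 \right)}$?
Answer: $-92478$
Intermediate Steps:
$d{\left(F \right)} = 0$
$E{\left(J \right)} = 2 J^{2}$ ($E{\left(J \right)} = \left(J^{2} + J J\right) + 0 = \left(J^{2} + J^{2}\right) + 0 = 2 J^{2} + 0 = 2 J^{2}$)
$n{\left(C \right)} = \left(-5 + C\right) \left(204 + C\right)$
$n{\left(-181 \right)} - E{\left(210 \right)} = \left(-1020 + \left(-181\right)^{2} + 199 \left(-181\right)\right) - 2 \cdot 210^{2} = \left(-1020 + 32761 - 36019\right) - 2 \cdot 44100 = -4278 - 88200 = -92478$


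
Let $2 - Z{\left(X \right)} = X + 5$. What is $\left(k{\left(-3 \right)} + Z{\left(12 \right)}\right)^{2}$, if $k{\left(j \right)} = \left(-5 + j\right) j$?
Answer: $81$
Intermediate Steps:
$Z{\left(X \right)} = -3 - X$ ($Z{\left(X \right)} = 2 - \left(X + 5\right) = 2 - \left(5 + X\right) = -3 - X$)
$k{\left(j \right)} = j \left(-5 + j\right)$
$\left(k{\left(-3 \right)} + Z{\left(12 \right)}\right)^{2} = \left(- 3 \left(-5 - 3\right) - 15\right)^{2} = \left(\left(-3\right) \left(-8\right) - 15\right)^{2} = \left(24 - 15\right)^{2} = 9^{2} = 81$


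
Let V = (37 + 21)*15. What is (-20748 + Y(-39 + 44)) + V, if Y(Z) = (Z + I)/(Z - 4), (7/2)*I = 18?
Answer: -139075/7 ≈ -19868.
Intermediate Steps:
I = 36/7 (I = (2/7)*18 = 36/7 ≈ 5.1429)
Y(Z) = (36/7 + Z)/(-4 + Z) (Y(Z) = (Z + 36/7)/(Z - 4) = (36/7 + Z)/(-4 + Z))
V = 870 (V = 58*15 = 870)
(-20748 + Y(-39 + 44)) + V = (-20748 + (36/7 + (-39 + 44))/(-4 + (-39 + 44))) + 870 = (-20748 + (36/7 + 5)/(-4 + 5)) + 870 = (-20748 + (71/7)/1) + 870 = (-20748 + 1*(71/7)) + 870 = (-20748 + 71/7) + 870 = -145165/7 + 870 = -139075/7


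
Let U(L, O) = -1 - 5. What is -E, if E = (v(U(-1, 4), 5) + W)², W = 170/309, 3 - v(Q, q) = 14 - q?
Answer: -2835856/95481 ≈ -29.701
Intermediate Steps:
U(L, O) = -6
v(Q, q) = -11 + q (v(Q, q) = 3 - (14 - q) = 3 + (-14 + q) = -11 + q)
W = 170/309 (W = 170*(1/309) = 170/309 ≈ 0.55016)
E = 2835856/95481 (E = ((-11 + 5) + 170/309)² = (-6 + 170/309)² = (-1684/309)² = 2835856/95481 ≈ 29.701)
-E = -1*2835856/95481 = -2835856/95481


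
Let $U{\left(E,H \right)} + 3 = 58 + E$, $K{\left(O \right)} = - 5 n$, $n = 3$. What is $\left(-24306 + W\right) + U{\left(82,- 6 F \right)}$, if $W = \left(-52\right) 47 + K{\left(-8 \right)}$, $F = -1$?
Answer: $-26628$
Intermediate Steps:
$K{\left(O \right)} = -15$ ($K{\left(O \right)} = \left(-5\right) 3 = -15$)
$U{\left(E,H \right)} = 55 + E$ ($U{\left(E,H \right)} = -3 + \left(58 + E\right) = 55 + E$)
$W = -2459$ ($W = \left(-52\right) 47 - 15 = -2444 - 15 = -2459$)
$\left(-24306 + W\right) + U{\left(82,- 6 F \right)} = \left(-24306 - 2459\right) + \left(55 + 82\right) = -26765 + 137 = -26628$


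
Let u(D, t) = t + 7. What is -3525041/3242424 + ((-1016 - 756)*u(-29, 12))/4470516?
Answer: -1322326510199/1207942364232 ≈ -1.0947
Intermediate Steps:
u(D, t) = 7 + t
-3525041/3242424 + ((-1016 - 756)*u(-29, 12))/4470516 = -3525041/3242424 + ((-1016 - 756)*(7 + 12))/4470516 = -3525041*1/3242424 - 1772*19*(1/4470516) = -3525041/3242424 - 33668*1/4470516 = -3525041/3242424 - 8417/1117629 = -1322326510199/1207942364232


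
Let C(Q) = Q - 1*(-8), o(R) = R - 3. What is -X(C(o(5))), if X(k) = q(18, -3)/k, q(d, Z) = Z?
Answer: 3/10 ≈ 0.30000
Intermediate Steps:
o(R) = -3 + R
C(Q) = 8 + Q (C(Q) = Q + 8 = 8 + Q)
X(k) = -3/k
-X(C(o(5))) = -(-3)/(8 + (-3 + 5)) = -(-3)/(8 + 2) = -(-3)/10 = -1*(-3/10) = 3/10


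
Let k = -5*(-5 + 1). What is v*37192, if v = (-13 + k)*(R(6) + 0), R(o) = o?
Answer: 1562064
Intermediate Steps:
k = 20 (k = -5*(-4) = 20)
v = 42 (v = (-13 + 20)*(6 + 0) = 7*6 = 42)
v*37192 = 42*37192 = 1562064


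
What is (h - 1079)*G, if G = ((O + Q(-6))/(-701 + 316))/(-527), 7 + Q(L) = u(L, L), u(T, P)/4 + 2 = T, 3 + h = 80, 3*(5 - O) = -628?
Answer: -175684/202895 ≈ -0.86589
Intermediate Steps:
O = 643/3 (O = 5 - 1/3*(-628) = 5 + 628/3 = 643/3 ≈ 214.33)
h = 77 (h = -3 + 80 = 77)
u(T, P) = -8 + 4*T
Q(L) = -15 + 4*L (Q(L) = -7 + (-8 + 4*L) = -15 + 4*L)
G = 526/608685 (G = ((643/3 + (-15 + 4*(-6)))/(-701 + 316))/(-527) = ((643/3 + (-15 - 24))/(-385))*(-1/527) = ((643/3 - 39)*(-1/385))*(-1/527) = ((526/3)*(-1/385))*(-1/527) = -526/1155*(-1/527) = 526/608685 ≈ 0.00086416)
(h - 1079)*G = (77 - 1079)*(526/608685) = -1002*526/608685 = -175684/202895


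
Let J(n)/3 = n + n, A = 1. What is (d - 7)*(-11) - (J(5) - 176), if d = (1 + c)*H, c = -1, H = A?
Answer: 223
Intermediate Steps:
H = 1
J(n) = 6*n (J(n) = 3*(n + n) = 3*(2*n) = 6*n)
d = 0 (d = (1 - 1)*1 = 0*1 = 0)
(d - 7)*(-11) - (J(5) - 176) = (0 - 7)*(-11) - (6*5 - 176) = -7*(-11) - (30 - 176) = 77 - 1*(-146) = 77 + 146 = 223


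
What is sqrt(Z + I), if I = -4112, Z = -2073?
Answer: I*sqrt(6185) ≈ 78.645*I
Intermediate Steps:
sqrt(Z + I) = sqrt(-2073 - 4112) = sqrt(-6185) = I*sqrt(6185)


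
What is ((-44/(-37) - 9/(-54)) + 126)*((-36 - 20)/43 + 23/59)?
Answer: -65451995/563214 ≈ -116.21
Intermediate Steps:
((-44/(-37) - 9/(-54)) + 126)*((-36 - 20)/43 + 23/59) = ((-44*(-1/37) - 9*(-1/54)) + 126)*(-56*1/43 + 23*(1/59)) = ((44/37 + ⅙) + 126)*(-56/43 + 23/59) = (301/222 + 126)*(-2315/2537) = (28273/222)*(-2315/2537) = -65451995/563214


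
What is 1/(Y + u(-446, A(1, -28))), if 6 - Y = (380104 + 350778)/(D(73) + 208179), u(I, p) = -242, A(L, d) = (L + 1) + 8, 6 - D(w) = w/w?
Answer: -104092/24931153 ≈ -0.0041752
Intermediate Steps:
D(w) = 5 (D(w) = 6 - w/w = 6 - 1*1 = 6 - 1 = 5)
A(L, d) = 9 + L (A(L, d) = (1 + L) + 8 = 9 + L)
Y = 259111/104092 (Y = 6 - (380104 + 350778)/(5 + 208179) = 6 - 730882/208184 = 6 - 1*365441/104092 = 6 - 365441/104092 = 259111/104092 ≈ 2.4893)
1/(Y + u(-446, A(1, -28))) = 1/(259111/104092 - 242) = 1/(-24931153/104092) = -104092/24931153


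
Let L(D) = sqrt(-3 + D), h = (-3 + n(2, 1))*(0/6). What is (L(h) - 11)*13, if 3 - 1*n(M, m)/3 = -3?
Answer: -143 + 13*I*sqrt(3) ≈ -143.0 + 22.517*I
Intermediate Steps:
n(M, m) = 18 (n(M, m) = 9 - 3*(-3) = 9 + 9 = 18)
h = 0 (h = (-3 + 18)*(0/6) = 15*(0*(1/6)) = 15*0 = 0)
(L(h) - 11)*13 = (sqrt(-3 + 0) - 11)*13 = (sqrt(-3) - 11)*13 = (I*sqrt(3) - 11)*13 = (-11 + I*sqrt(3))*13 = -143 + 13*I*sqrt(3)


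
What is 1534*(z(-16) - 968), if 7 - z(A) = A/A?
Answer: -1475708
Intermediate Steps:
z(A) = 6 (z(A) = 7 - A/A = 7 - 1*1 = 7 - 1 = 6)
1534*(z(-16) - 968) = 1534*(6 - 968) = 1534*(-962) = -1475708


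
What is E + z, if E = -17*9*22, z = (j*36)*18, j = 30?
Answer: 16074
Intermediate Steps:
z = 19440 (z = (30*36)*18 = 1080*18 = 19440)
E = -3366 (E = -153*22 = -3366)
E + z = -3366 + 19440 = 16074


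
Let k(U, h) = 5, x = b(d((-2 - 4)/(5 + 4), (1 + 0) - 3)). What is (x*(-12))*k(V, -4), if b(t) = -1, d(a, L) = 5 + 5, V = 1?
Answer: 60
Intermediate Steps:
d(a, L) = 10
x = -1
(x*(-12))*k(V, -4) = -1*(-12)*5 = 12*5 = 60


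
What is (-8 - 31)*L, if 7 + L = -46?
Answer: 2067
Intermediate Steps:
L = -53 (L = -7 - 46 = -53)
(-8 - 31)*L = (-8 - 31)*(-53) = -39*(-53) = 2067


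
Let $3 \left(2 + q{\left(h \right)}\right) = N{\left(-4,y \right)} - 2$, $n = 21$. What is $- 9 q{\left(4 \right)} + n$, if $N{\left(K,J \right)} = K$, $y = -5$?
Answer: $57$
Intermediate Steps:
$q{\left(h \right)} = -4$ ($q{\left(h \right)} = -2 + \frac{-4 - 2}{3} = -2 + \frac{1}{3} \left(-6\right) = -2 - 2 = -4$)
$- 9 q{\left(4 \right)} + n = \left(-9\right) \left(-4\right) + 21 = 36 + 21 = 57$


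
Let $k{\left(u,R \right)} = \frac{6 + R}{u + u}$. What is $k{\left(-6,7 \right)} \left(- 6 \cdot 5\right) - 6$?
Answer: $\frac{53}{2} \approx 26.5$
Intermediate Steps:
$k{\left(u,R \right)} = \frac{6 + R}{2 u}$
$k{\left(-6,7 \right)} \left(- 6 \cdot 5\right) - 6 = \frac{6 + 7}{2 \left(-6\right)} \left(- 6 \cdot 5\right) - 6 = \frac{1}{2} \left(- \frac{1}{6}\right) 13 \left(\left(-1\right) 30\right) - 6 = \left(- \frac{13}{12}\right) \left(-30\right) - 6 = \frac{65}{2} - 6 = \frac{53}{2}$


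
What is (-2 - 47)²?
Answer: 2401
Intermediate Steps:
(-2 - 47)² = (-49)² = 2401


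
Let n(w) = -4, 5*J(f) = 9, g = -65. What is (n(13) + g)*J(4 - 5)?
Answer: -621/5 ≈ -124.20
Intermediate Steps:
J(f) = 9/5 (J(f) = (1/5)*9 = 9/5)
(n(13) + g)*J(4 - 5) = (-4 - 65)*(9/5) = -69*9/5 = -621/5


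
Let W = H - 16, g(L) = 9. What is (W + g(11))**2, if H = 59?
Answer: 2704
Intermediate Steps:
W = 43 (W = 59 - 16 = 43)
(W + g(11))**2 = (43 + 9)**2 = 52**2 = 2704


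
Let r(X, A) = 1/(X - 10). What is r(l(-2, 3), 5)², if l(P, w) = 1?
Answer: 1/81 ≈ 0.012346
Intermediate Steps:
r(X, A) = 1/(-10 + X)
r(l(-2, 3), 5)² = (1/(-10 + 1))² = (1/(-9))² = (-⅑)² = 1/81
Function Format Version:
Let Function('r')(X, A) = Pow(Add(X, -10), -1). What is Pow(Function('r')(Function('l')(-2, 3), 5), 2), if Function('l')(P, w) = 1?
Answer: Rational(1, 81) ≈ 0.012346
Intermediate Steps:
Function('r')(X, A) = Pow(Add(-10, X), -1)
Pow(Function('r')(Function('l')(-2, 3), 5), 2) = Pow(Pow(Add(-10, 1), -1), 2) = Pow(Pow(-9, -1), 2) = Pow(Rational(-1, 9), 2) = Rational(1, 81)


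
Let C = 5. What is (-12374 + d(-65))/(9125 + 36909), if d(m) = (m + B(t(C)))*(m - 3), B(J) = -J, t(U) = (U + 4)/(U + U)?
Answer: -19732/115085 ≈ -0.17146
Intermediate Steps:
t(U) = (4 + U)/(2*U) (t(U) = (4 + U)/((2*U)) = (4 + U)*(1/(2*U)) = (4 + U)/(2*U))
d(m) = (-3 + m)*(-9/10 + m) (d(m) = (m - (4 + 5)/(2*5))*(m - 3) = (m - 9/(2*5))*(-3 + m) = (m - 1*9/10)*(-3 + m) = (m - 9/10)*(-3 + m) = (-9/10 + m)*(-3 + m) = (-3 + m)*(-9/10 + m))
(-12374 + d(-65))/(9125 + 36909) = (-12374 + (27/10 + (-65)**2 - 39/10*(-65)))/(9125 + 36909) = (-12374 + (27/10 + 4225 + 507/2))/46034 = (-12374 + 22406/5)*(1/46034) = -39464/5*1/46034 = -19732/115085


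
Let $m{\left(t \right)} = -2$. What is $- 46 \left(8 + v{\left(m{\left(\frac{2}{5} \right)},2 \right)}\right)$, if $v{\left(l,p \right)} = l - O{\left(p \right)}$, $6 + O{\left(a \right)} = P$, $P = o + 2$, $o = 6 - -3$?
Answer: $-46$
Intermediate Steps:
$o = 9$ ($o = 6 + 3 = 9$)
$P = 11$ ($P = 9 + 2 = 11$)
$O{\left(a \right)} = 5$ ($O{\left(a \right)} = -6 + 11 = 5$)
$v{\left(l,p \right)} = -5 + l$ ($v{\left(l,p \right)} = l - 5 = -5 + l$)
$- 46 \left(8 + v{\left(m{\left(\frac{2}{5} \right)},2 \right)}\right) = - 46 \left(8 - 7\right) = \left(-46\right) 1 = -46$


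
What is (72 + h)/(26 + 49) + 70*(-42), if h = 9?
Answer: -73473/25 ≈ -2938.9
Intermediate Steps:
(72 + h)/(26 + 49) + 70*(-42) = (72 + 9)/(26 + 49) + 70*(-42) = 81/75 - 2940 = 81*(1/75) - 2940 = 27/25 - 2940 = -73473/25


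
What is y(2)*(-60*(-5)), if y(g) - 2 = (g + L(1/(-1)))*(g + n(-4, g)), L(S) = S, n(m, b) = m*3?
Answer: -2400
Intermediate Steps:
n(m, b) = 3*m
y(g) = 2 + (-1 + g)*(-12 + g) (y(g) = 2 + (g + 1/(-1))*(g + 3*(-4)) = 2 + (g - 1)*(g - 12) = 2 + (-1 + g)*(-12 + g))
y(2)*(-60*(-5)) = (14 + 2² - 13*2)*(-60*(-5)) = (14 + 4 - 26)*300 = -8*300 = -2400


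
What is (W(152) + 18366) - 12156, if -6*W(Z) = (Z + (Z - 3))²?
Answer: -53341/6 ≈ -8890.2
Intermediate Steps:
W(Z) = -(-3 + 2*Z)²/6 (W(Z) = -(Z + (Z - 3))²/6 = -(Z + (-3 + Z))²/6 = -(-3 + 2*Z)²/6)
(W(152) + 18366) - 12156 = (-(-3 + 2*152)²/6 + 18366) - 12156 = (-(-3 + 304)²/6 + 18366) - 12156 = (-⅙*301² + 18366) - 12156 = (-⅙*90601 + 18366) - 12156 = (-90601/6 + 18366) - 12156 = 19595/6 - 12156 = -53341/6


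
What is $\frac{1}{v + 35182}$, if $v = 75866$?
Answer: $\frac{1}{111048} \approx 9.0051 \cdot 10^{-6}$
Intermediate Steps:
$\frac{1}{v + 35182} = \frac{1}{75866 + 35182} = \frac{1}{111048}$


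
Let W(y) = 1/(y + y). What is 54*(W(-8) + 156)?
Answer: 67365/8 ≈ 8420.6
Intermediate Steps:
W(y) = 1/(2*y)
54*(W(-8) + 156) = 54*((½)/(-8) + 156) = 54*((½)*(-⅛) + 156) = 54*(-1/16 + 156) = 54*(2495/16) = 67365/8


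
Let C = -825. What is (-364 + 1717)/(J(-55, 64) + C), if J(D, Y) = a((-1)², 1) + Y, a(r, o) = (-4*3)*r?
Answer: -1353/773 ≈ -1.7503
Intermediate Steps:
a(r, o) = -12*r
J(D, Y) = -12 + Y (J(D, Y) = -12*(-1)² + Y = -12*1 + Y = -12 + Y)
(-364 + 1717)/(J(-55, 64) + C) = (-364 + 1717)/((-12 + 64) - 825) = 1353/(52 - 825) = 1353/(-773) = 1353*(-1/773) = -1353/773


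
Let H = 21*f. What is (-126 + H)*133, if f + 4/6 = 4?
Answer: -7448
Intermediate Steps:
f = 10/3 (f = -⅔ + 4 = 10/3 ≈ 3.3333)
H = 70 (H = 21*(10/3) = 70)
(-126 + H)*133 = (-126 + 70)*133 = -56*133 = -7448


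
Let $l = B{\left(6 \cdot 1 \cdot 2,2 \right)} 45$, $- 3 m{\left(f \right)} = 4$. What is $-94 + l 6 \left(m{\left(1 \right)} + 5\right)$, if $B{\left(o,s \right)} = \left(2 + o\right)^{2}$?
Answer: $193946$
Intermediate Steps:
$m{\left(f \right)} = - \frac{4}{3}$ ($m{\left(f \right)} = \left(- \frac{1}{3}\right) 4 = - \frac{4}{3}$)
$l = 8820$ ($l = \left(2 + 6 \cdot 1 \cdot 2\right)^{2} \cdot 45 = \left(2 + 6 \cdot 2\right)^{2} \cdot 45 = \left(2 + 12\right)^{2} \cdot 45 = 14^{2} \cdot 45 = 196 \cdot 45 = 8820$)
$-94 + l 6 \left(m{\left(1 \right)} + 5\right) = -94 + 8820 \cdot 6 \left(- \frac{4}{3} + 5\right) = -94 + 8820 \cdot 6 \cdot \frac{11}{3} = -94 + 8820 \cdot 22 = -94 + 194040 = 193946$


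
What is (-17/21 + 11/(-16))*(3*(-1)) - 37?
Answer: -3641/112 ≈ -32.509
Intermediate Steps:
(-17/21 + 11/(-16))*(3*(-1)) - 37 = (-17*1/21 + 11*(-1/16))*(-3) - 37 = (-17/21 - 11/16)*(-3) - 37 = -503/336*(-3) - 37 = 503/112 - 37 = -3641/112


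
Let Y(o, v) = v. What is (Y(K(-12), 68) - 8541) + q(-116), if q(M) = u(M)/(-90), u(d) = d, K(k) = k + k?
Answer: -381227/45 ≈ -8471.7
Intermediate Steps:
K(k) = 2*k
q(M) = -M/90 (q(M) = M/(-90) = M*(-1/90) = -M/90)
(Y(K(-12), 68) - 8541) + q(-116) = (68 - 8541) - 1/90*(-116) = -8473 + 58/45 = -381227/45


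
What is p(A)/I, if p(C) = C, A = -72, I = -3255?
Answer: 24/1085 ≈ 0.022120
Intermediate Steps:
p(A)/I = -72/(-3255) = -72*(-1/3255) = 24/1085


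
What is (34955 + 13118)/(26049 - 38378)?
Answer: -48073/12329 ≈ -3.8992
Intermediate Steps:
(34955 + 13118)/(26049 - 38378) = 48073/(-12329) = 48073*(-1/12329) = -48073/12329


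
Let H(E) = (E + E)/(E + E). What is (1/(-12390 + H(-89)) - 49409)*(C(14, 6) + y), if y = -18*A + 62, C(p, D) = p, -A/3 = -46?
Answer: 1474004469616/12389 ≈ 1.1898e+8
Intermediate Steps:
A = 138 (A = -3*(-46) = 138)
H(E) = 1 (H(E) = (2*E)/((2*E)) = (2*E)*(1/(2*E)) = 1)
y = -2422 (y = -18*138 + 62 = -2484 + 62 = -2422)
(1/(-12390 + H(-89)) - 49409)*(C(14, 6) + y) = (1/(-12390 + 1) - 49409)*(14 - 2422) = (1/(-12389) - 49409)*(-2408) = (-1/12389 - 49409)*(-2408) = -612128102/12389*(-2408) = 1474004469616/12389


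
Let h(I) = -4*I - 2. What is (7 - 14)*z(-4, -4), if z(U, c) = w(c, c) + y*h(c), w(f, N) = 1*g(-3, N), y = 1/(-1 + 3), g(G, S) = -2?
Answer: -35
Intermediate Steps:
y = ½ (y = 1/2 = ½ ≈ 0.50000)
h(I) = -2 - 4*I
w(f, N) = -2 (w(f, N) = 1*(-2) = -2)
z(U, c) = -3 - 2*c (z(U, c) = -2 + (-2 - 4*c)/2 = -2 + (-1 - 2*c) = -3 - 2*c)
(7 - 14)*z(-4, -4) = (7 - 14)*(-3 - 2*(-4)) = -7*(-3 + 8) = -7*5 = -35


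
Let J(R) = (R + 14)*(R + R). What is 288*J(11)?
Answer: 158400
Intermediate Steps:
J(R) = 2*R*(14 + R) (J(R) = (14 + R)*(2*R) = 2*R*(14 + R))
288*J(11) = 288*(2*11*(14 + 11)) = 288*(2*11*25) = 288*550 = 158400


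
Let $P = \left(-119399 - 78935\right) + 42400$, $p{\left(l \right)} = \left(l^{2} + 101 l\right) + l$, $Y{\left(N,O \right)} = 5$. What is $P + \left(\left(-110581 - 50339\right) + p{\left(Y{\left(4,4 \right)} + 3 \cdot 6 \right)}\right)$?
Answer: $-313979$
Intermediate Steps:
$p{\left(l \right)} = l^{2} + 102 l$
$P = -155934$ ($P = -198334 + 42400 = -155934$)
$P + \left(\left(-110581 - 50339\right) + p{\left(Y{\left(4,4 \right)} + 3 \cdot 6 \right)}\right) = -155934 + \left(\left(-110581 - 50339\right) + \left(5 + 3 \cdot 6\right) \left(102 + \left(5 + 3 \cdot 6\right)\right)\right) = -155934 - \left(160920 - \left(5 + 18\right) \left(102 + \left(5 + 18\right)\right)\right) = -155934 - \left(160920 - 23 \left(102 + 23\right)\right) = -155934 + \left(-160920 + 23 \cdot 125\right) = -155934 + \left(-160920 + 2875\right) = -155934 - 158045 = -313979$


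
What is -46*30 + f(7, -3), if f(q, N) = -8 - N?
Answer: -1385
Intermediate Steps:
-46*30 + f(7, -3) = -46*30 + (-8 - 1*(-3)) = -1380 + (-8 + 3) = -1380 - 5 = -1385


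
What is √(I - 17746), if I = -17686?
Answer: 2*I*√8858 ≈ 188.23*I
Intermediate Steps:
√(I - 17746) = √(-17686 - 17746) = √(-35432) = 2*I*√8858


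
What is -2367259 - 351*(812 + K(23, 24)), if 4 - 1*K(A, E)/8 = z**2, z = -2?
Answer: -2652271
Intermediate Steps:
K(A, E) = 0 (K(A, E) = 32 - 8*(-2)**2 = 32 - 8*4 = 32 - 32 = 0)
-2367259 - 351*(812 + K(23, 24)) = -2367259 - 351*(812 + 0) = -2367259 - 351*812 = -2367259 - 285012 = -2652271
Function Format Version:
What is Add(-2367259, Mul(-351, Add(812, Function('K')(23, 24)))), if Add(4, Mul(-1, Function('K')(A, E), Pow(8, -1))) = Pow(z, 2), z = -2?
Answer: -2652271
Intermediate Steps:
Function('K')(A, E) = 0 (Function('K')(A, E) = Add(32, Mul(-8, Pow(-2, 2))) = Add(32, Mul(-8, 4)) = Add(32, -32) = 0)
Add(-2367259, Mul(-351, Add(812, Function('K')(23, 24)))) = Add(-2367259, Mul(-351, Add(812, 0))) = Add(-2367259, Mul(-351, 812)) = Add(-2367259, -285012) = -2652271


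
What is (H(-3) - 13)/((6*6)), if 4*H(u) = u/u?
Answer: -17/48 ≈ -0.35417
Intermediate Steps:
H(u) = 1/4 (H(u) = (u/u)/4 = (1/4)*1 = 1/4)
(H(-3) - 13)/((6*6)) = (1/4 - 13)/((6*6)) = -51/4/36 = (1/36)*(-51/4) = -17/48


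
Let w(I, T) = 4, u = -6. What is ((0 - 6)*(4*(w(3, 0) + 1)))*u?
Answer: 720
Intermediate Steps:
((0 - 6)*(4*(w(3, 0) + 1)))*u = ((0 - 6)*(4*(4 + 1)))*(-6) = -24*5*(-6) = -6*20*(-6) = -120*(-6) = 720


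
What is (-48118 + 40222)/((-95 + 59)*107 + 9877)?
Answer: -7896/6025 ≈ -1.3105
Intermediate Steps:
(-48118 + 40222)/((-95 + 59)*107 + 9877) = -7896/(-36*107 + 9877) = -7896/(-3852 + 9877) = -7896/6025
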